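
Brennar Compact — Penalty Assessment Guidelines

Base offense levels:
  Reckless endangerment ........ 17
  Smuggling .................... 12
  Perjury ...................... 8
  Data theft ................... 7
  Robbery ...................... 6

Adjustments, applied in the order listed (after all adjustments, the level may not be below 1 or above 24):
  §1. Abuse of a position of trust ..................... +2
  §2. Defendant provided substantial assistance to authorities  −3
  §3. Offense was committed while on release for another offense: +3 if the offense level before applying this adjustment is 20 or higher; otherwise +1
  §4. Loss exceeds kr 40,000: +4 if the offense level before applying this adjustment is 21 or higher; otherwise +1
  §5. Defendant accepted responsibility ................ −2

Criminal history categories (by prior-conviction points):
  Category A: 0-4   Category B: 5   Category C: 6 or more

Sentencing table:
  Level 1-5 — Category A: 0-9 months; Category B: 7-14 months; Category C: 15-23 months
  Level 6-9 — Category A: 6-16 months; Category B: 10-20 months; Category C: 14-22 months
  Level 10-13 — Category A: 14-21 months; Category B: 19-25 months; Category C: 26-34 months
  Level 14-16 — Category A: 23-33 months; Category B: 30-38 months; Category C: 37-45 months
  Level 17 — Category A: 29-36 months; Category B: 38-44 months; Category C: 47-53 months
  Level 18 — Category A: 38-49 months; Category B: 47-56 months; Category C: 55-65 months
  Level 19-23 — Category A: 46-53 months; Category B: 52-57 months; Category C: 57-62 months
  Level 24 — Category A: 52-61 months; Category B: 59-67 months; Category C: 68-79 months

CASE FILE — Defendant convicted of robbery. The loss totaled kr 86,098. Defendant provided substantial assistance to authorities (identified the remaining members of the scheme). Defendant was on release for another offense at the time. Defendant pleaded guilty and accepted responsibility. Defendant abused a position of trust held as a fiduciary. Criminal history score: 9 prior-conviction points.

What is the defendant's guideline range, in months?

15-23 months

Base offense level for robbery: 6.
§1 applies: 6 + 2 = 8.
§2 applies: 8 − 3 = 5.
§3 applies (level before this adjustment is 5 < 20, so +1): 5 + 1 = 6.
§4 applies (level before this adjustment is 6 < 21, so +1): 6 + 1 = 7.
§5 applies: 7 − 2 = 5.
Final offense level: 5.
Criminal history: 9 prior points → Category C (6+).
Level 5 falls in the 1-5 band.
Grid: Level 1-5 × Category C = 15-23 months.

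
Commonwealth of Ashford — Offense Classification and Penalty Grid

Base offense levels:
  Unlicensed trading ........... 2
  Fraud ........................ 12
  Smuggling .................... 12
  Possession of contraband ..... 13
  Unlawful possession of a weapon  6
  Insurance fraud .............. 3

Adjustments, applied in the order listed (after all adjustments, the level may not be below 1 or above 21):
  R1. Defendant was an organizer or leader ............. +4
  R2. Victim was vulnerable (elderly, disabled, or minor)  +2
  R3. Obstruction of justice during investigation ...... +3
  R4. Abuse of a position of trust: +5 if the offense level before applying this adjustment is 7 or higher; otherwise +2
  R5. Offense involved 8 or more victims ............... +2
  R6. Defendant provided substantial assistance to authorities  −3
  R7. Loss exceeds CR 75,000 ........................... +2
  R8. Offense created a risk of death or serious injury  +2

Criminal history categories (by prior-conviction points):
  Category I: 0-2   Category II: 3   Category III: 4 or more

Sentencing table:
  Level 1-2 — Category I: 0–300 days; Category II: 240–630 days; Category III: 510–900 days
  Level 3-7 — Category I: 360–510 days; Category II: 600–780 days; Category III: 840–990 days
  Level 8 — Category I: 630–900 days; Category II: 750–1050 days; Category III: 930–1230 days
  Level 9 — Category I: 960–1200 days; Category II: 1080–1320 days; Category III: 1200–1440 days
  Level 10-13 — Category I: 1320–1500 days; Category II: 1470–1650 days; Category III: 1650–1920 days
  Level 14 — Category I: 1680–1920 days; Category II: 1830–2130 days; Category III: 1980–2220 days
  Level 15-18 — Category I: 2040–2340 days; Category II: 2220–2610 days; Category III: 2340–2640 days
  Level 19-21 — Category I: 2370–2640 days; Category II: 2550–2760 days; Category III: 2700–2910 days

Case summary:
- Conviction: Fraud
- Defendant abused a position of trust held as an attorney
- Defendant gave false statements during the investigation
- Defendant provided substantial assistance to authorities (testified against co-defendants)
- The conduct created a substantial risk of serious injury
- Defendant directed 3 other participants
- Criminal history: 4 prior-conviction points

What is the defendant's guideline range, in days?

2700-2910 days

Base offense level for fraud: 12.
R1 applies: 12 + 4 = 16.
R2 does not apply.
R3 applies: 16 + 3 = 19.
R4 applies (level before this adjustment is 19 ≥ 7, so +5): 19 + 5 = 24.
R6 applies: 24 − 3 = 21.
R8 applies: 21 + 2 = 23.
Level 23 exceeds the maximum of 21; capped at 21.
Final offense level: 21.
Criminal history: 4 prior points → Category III (4+).
Level 21 falls in the 19-21 band.
Grid: Level 19-21 × Category III = 2700-2910 days.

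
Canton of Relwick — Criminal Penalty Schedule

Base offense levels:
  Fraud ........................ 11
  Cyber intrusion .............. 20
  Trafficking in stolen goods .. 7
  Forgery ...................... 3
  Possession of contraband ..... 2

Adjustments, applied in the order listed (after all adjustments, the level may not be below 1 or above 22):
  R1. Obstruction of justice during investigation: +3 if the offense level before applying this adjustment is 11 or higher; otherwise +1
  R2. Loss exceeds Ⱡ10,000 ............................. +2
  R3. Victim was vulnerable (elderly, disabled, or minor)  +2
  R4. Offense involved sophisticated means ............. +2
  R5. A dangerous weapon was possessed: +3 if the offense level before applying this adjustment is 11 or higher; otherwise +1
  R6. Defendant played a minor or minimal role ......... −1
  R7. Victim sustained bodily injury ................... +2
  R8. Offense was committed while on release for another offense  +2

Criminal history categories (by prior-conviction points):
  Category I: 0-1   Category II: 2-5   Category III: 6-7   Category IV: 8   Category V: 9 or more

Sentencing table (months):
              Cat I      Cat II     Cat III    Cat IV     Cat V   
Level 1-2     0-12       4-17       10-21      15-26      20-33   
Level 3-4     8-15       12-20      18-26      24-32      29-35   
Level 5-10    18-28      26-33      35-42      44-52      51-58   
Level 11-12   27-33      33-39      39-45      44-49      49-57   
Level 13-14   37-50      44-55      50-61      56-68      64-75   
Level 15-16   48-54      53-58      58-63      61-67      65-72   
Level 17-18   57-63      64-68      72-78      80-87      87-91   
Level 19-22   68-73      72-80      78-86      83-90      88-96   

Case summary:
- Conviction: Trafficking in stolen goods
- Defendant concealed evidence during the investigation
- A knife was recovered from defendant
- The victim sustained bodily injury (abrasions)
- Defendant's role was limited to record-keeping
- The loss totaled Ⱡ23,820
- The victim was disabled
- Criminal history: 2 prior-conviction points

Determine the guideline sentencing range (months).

53-58 months

Base offense level for trafficking in stolen goods: 7.
R1 applies (level before this adjustment is 7 < 11, so +1): 7 + 1 = 8.
R2 applies: 8 + 2 = 10.
R3 applies: 10 + 2 = 12.
R4 does not apply.
R5 applies (level before this adjustment is 12 ≥ 11, so +3): 12 + 3 = 15.
R6 applies: 15 − 1 = 14.
R7 applies: 14 + 2 = 16.
Final offense level: 16.
Criminal history: 2 prior points → Category II (2-5).
Level 16 falls in the 15-16 band.
Grid: Level 15-16 × Category II = 53-58 months.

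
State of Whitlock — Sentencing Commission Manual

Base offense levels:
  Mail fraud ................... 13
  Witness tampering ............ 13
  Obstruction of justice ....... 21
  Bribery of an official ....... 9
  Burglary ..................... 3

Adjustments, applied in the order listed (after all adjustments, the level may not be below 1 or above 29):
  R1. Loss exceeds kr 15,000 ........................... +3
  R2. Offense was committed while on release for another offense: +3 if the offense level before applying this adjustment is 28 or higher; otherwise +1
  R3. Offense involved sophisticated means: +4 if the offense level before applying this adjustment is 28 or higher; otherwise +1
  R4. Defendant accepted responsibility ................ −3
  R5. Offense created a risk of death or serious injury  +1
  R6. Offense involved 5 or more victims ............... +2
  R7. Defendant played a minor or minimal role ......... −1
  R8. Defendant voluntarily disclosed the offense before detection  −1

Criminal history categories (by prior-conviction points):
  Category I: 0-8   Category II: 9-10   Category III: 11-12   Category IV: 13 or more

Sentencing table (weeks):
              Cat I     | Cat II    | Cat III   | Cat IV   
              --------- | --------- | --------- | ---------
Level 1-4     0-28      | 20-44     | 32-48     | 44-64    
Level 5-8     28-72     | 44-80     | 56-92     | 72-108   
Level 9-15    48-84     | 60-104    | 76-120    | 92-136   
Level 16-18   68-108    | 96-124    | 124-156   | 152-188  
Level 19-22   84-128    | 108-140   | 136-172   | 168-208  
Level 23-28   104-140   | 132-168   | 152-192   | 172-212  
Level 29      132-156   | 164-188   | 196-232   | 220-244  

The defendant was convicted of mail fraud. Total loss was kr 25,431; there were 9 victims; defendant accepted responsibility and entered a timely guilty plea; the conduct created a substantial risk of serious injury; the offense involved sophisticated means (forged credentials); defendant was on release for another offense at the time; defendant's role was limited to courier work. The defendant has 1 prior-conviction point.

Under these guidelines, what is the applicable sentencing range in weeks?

68-108 weeks

Base offense level for mail fraud: 13.
R1 applies: 13 + 3 = 16.
R2 applies (level before this adjustment is 16 < 28, so +1): 16 + 1 = 17.
R3 applies (level before this adjustment is 17 < 28, so +1): 17 + 1 = 18.
R4 applies: 18 − 3 = 15.
R5 applies: 15 + 1 = 16.
R6 applies: 16 + 2 = 18.
R7 applies: 18 − 1 = 17.
R8 does not apply.
Final offense level: 17.
Criminal history: 1 prior point → Category I (0-8).
Level 17 falls in the 16-18 band.
Grid: Level 16-18 × Category I = 68-108 weeks.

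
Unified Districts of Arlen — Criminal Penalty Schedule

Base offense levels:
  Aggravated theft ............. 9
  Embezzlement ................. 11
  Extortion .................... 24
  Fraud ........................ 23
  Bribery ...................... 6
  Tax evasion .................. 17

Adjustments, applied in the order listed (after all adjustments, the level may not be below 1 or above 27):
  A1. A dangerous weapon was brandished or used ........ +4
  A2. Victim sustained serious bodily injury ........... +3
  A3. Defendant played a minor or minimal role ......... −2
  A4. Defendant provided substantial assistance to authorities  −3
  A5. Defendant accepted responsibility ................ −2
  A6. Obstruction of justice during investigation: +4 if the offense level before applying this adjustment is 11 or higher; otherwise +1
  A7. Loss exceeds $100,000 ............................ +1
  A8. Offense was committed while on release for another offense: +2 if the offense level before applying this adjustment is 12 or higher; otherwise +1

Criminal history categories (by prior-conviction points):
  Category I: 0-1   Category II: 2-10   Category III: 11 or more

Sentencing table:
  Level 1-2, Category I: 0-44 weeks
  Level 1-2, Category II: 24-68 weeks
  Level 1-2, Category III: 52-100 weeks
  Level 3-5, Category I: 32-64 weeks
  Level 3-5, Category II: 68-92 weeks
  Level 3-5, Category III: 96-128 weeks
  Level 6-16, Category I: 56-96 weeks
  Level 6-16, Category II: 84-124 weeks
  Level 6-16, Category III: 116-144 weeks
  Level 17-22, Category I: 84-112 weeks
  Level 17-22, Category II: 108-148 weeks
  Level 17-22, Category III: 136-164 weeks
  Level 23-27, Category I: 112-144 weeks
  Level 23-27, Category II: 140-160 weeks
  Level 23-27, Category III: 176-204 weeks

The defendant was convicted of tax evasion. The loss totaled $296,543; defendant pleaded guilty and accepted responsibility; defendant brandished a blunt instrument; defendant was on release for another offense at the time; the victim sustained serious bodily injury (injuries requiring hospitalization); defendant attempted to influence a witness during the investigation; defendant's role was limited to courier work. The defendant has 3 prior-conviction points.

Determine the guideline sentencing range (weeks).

140-160 weeks

Base offense level for tax evasion: 17.
A1 applies: 17 + 4 = 21.
A2 applies: 21 + 3 = 24.
A3 applies: 24 − 2 = 22.
A4 does not apply.
A5 applies: 22 − 2 = 20.
A6 applies (level before this adjustment is 20 ≥ 11, so +4): 20 + 4 = 24.
A7 applies: 24 + 1 = 25.
A8 applies (level before this adjustment is 25 ≥ 12, so +2): 25 + 2 = 27.
Final offense level: 27.
Criminal history: 3 prior points → Category II (2-10).
Level 27 falls in the 23-27 band.
Grid: Level 23-27 × Category II = 140-160 weeks.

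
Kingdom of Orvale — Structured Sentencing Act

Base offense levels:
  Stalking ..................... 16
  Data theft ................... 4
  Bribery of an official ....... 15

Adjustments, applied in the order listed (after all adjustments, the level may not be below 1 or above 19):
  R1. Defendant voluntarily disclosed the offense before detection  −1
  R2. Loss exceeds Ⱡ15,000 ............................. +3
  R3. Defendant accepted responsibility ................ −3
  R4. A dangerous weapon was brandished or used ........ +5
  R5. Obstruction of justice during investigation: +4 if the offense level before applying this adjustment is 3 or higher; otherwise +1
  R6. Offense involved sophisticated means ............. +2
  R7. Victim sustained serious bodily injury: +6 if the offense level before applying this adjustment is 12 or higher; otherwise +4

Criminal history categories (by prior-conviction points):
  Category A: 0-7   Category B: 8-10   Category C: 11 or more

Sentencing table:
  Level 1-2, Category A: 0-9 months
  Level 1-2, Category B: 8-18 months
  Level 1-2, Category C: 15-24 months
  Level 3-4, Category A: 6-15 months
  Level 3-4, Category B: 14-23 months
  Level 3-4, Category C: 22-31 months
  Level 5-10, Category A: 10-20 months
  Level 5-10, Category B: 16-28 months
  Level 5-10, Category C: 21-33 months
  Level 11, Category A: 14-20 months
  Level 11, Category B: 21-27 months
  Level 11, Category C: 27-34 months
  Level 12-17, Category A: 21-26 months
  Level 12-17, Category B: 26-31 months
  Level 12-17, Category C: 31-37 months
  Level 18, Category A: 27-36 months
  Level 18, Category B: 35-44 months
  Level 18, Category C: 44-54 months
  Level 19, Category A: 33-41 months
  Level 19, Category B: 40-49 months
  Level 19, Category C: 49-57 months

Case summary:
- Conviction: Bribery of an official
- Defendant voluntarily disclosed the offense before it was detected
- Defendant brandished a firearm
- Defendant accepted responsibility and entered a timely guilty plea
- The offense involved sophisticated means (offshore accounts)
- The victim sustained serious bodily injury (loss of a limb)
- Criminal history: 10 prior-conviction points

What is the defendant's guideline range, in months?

Base offense level for bribery of an official: 15.
R1 applies: 15 − 1 = 14.
R3 applies: 14 − 3 = 11.
R4 applies: 11 + 5 = 16.
R5 does not apply.
R6 applies: 16 + 2 = 18.
R7 applies (level before this adjustment is 18 ≥ 12, so +6): 18 + 6 = 24.
Level 24 exceeds the maximum of 19; capped at 19.
Final offense level: 19.
Criminal history: 10 prior points → Category B (8-10).
Level 19 falls in the 19 band.
Grid: Level 19 × Category B = 40-49 months.

40-49 months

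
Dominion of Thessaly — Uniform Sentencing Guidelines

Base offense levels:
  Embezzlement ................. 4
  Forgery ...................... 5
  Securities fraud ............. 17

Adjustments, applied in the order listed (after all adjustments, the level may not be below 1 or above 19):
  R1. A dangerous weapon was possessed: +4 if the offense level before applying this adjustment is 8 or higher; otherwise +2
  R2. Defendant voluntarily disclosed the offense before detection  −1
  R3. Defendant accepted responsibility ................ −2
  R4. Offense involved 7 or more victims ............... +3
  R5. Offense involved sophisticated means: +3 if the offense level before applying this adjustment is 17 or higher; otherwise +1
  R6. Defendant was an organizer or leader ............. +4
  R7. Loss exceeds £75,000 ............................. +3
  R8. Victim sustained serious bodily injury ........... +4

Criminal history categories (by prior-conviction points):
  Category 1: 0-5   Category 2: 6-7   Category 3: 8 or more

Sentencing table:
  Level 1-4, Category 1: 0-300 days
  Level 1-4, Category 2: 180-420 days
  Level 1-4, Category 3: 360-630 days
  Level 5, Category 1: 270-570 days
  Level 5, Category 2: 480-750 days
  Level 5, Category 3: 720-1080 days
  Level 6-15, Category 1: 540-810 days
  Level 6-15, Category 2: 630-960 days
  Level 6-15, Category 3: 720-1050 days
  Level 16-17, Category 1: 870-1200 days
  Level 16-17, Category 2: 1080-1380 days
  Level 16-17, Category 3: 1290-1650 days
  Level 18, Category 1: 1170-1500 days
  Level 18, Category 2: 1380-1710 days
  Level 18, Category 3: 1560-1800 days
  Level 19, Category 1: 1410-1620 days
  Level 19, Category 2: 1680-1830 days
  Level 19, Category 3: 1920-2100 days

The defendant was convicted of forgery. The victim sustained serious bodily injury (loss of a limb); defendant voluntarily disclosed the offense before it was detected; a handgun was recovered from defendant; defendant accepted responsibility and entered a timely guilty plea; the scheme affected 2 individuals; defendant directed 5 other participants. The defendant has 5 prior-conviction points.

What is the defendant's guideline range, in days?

540-810 days

Base offense level for forgery: 5.
R1 applies (level before this adjustment is 5 < 8, so +2): 5 + 2 = 7.
R2 applies: 7 − 1 = 6.
R3 applies: 6 − 2 = 4.
R4 does not apply.
R5 does not apply.
R6 applies: 4 + 4 = 8.
R7 does not apply.
R8 applies: 8 + 4 = 12.
Final offense level: 12.
Criminal history: 5 prior points → Category 1 (0-5).
Level 12 falls in the 6-15 band.
Grid: Level 6-15 × Category 1 = 540-810 days.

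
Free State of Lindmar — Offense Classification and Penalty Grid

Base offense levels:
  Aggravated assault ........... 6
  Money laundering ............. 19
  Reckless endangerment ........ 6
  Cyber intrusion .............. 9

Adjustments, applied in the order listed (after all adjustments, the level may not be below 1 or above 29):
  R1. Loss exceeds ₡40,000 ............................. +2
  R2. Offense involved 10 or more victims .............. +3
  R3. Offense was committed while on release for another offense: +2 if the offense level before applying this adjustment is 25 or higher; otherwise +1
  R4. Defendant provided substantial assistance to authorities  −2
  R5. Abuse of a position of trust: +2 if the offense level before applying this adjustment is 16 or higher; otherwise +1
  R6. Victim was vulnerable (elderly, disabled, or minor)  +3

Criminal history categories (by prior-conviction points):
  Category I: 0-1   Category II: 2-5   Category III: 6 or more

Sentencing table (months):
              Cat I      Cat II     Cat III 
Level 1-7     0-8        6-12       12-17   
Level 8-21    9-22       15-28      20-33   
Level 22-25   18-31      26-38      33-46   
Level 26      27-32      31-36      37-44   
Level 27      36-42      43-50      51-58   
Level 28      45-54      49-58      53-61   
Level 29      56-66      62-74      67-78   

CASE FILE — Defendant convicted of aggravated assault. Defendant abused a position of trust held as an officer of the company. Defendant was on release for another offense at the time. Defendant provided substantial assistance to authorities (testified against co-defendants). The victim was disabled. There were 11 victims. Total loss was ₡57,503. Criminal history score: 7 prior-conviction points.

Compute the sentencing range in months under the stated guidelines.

Base offense level for aggravated assault: 6.
R1 applies: 6 + 2 = 8.
R2 applies: 8 + 3 = 11.
R3 applies (level before this adjustment is 11 < 25, so +1): 11 + 1 = 12.
R4 applies: 12 − 2 = 10.
R5 applies (level before this adjustment is 10 < 16, so +1): 10 + 1 = 11.
R6 applies: 11 + 3 = 14.
Final offense level: 14.
Criminal history: 7 prior points → Category III (6+).
Level 14 falls in the 8-21 band.
Grid: Level 8-21 × Category III = 20-33 months.

20-33 months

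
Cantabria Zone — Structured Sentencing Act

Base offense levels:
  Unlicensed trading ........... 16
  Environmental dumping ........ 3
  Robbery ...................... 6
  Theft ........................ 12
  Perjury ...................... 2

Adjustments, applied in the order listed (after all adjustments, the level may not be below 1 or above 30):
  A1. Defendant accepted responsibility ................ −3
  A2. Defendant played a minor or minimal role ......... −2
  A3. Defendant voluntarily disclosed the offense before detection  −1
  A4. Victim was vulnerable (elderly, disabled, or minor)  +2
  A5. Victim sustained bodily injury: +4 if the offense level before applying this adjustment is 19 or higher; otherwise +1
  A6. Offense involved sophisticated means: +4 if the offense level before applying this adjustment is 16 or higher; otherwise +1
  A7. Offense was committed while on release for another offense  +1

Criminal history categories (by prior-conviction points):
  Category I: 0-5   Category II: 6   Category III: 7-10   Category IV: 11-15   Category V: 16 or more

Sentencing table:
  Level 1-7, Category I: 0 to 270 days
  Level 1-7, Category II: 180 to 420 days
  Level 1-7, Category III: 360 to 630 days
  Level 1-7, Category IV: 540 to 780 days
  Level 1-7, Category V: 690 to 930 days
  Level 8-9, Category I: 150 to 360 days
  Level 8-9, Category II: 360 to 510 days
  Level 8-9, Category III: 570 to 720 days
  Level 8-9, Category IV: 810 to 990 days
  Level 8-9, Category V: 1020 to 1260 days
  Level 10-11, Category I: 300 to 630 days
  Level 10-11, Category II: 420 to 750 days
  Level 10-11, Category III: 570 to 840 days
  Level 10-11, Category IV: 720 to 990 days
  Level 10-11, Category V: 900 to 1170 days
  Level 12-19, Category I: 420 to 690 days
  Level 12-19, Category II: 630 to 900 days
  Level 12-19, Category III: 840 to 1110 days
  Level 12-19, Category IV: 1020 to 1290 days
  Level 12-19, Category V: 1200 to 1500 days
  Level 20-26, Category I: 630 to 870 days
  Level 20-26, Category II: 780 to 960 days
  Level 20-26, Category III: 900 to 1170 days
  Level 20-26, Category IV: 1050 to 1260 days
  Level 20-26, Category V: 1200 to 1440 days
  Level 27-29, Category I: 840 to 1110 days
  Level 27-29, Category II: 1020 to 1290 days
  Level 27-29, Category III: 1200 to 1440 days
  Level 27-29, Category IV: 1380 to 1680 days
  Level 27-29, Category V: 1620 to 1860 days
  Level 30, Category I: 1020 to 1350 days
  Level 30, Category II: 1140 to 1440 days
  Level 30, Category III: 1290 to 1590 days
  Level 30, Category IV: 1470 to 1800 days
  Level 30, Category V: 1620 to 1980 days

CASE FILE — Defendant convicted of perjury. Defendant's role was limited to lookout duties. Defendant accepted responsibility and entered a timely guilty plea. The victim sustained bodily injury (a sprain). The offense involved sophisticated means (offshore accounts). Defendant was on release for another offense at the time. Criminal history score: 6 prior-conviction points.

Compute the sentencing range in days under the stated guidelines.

Base offense level for perjury: 2.
A1 applies: 2 − 3 = -1.
A2 applies: -1 − 2 = -3.
A4 does not apply.
A5 applies (level before this adjustment is -3 < 19, so +1): -3 + 1 = -2.
A6 applies (level before this adjustment is -2 < 16, so +1): -2 + 1 = -1.
A7 applies: -1 + 1 = 0.
Level 0 is below the minimum of 1; floored at 1.
Final offense level: 1.
Criminal history: 6 prior points → Category II (6).
Level 1 falls in the 1-7 band.
Grid: Level 1-7 × Category II = 180-420 days.

180-420 days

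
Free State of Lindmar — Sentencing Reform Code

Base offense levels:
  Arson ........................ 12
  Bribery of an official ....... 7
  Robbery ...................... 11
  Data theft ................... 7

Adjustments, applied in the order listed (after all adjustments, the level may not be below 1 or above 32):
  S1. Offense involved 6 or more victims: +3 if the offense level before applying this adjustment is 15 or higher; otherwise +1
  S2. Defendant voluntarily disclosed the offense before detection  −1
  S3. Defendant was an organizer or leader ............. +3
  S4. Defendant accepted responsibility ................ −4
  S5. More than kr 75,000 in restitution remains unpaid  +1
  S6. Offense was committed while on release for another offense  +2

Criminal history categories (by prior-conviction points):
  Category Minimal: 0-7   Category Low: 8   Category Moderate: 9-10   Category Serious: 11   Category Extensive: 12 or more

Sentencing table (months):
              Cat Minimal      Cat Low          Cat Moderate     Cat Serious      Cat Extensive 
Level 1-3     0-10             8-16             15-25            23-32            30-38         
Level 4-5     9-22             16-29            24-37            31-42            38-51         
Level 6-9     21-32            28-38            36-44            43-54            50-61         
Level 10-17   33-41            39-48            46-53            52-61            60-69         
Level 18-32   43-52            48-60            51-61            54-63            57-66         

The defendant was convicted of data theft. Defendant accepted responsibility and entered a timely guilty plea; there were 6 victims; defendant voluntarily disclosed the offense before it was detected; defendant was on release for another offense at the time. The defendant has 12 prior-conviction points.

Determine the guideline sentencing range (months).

Base offense level for data theft: 7.
S1 applies (level before this adjustment is 7 < 15, so +1): 7 + 1 = 8.
S2 applies: 8 − 1 = 7.
S3 does not apply.
S4 applies: 7 − 4 = 3.
S5 does not apply.
S6 applies: 3 + 2 = 5.
Final offense level: 5.
Criminal history: 12 prior points → Category Extensive (12+).
Level 5 falls in the 4-5 band.
Grid: Level 4-5 × Category Extensive = 38-51 months.

38-51 months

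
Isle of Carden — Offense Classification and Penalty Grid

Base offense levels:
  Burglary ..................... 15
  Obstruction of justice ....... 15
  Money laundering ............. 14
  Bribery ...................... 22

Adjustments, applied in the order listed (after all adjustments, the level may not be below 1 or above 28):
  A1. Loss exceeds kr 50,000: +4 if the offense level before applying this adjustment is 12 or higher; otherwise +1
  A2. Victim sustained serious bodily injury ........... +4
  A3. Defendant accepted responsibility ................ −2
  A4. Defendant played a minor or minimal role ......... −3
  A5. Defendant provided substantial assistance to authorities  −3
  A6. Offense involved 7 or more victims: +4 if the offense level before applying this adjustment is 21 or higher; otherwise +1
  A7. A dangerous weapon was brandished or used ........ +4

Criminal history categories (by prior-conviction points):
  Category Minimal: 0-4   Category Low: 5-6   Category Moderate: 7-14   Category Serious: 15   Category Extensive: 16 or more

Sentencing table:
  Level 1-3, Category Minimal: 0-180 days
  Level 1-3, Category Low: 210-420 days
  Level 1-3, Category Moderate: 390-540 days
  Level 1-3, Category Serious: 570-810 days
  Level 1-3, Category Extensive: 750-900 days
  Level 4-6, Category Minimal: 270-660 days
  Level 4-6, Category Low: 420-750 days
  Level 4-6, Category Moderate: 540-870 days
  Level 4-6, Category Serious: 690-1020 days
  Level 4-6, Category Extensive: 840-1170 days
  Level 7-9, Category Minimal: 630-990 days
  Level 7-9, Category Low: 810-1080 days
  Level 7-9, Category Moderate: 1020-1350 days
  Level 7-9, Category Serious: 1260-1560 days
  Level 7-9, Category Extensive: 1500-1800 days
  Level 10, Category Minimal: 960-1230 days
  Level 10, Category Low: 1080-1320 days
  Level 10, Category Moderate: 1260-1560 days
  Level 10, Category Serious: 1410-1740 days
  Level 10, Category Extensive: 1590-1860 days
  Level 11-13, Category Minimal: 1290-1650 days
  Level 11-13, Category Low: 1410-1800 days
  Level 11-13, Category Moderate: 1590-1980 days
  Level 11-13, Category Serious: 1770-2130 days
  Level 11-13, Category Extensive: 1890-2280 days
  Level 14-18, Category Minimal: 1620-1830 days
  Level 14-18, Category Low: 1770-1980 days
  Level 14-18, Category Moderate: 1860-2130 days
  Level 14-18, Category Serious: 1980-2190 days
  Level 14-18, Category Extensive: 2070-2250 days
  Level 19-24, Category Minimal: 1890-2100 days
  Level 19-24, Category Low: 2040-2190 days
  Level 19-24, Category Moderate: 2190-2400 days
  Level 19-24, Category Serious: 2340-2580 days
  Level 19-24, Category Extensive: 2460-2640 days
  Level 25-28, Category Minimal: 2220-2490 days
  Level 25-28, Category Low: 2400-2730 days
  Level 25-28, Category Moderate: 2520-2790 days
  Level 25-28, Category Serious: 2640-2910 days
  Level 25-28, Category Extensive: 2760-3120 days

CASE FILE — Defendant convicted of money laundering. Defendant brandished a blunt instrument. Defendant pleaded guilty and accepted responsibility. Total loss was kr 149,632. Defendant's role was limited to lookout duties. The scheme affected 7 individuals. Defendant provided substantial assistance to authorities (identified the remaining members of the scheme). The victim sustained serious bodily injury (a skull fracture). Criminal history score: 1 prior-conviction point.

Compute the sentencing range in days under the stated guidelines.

Base offense level for money laundering: 14.
A1 applies (level before this adjustment is 14 ≥ 12, so +4): 14 + 4 = 18.
A2 applies: 18 + 4 = 22.
A3 applies: 22 − 2 = 20.
A4 applies: 20 − 3 = 17.
A5 applies: 17 − 3 = 14.
A6 applies (level before this adjustment is 14 < 21, so +1): 14 + 1 = 15.
A7 applies: 15 + 4 = 19.
Final offense level: 19.
Criminal history: 1 prior point → Category Minimal (0-4).
Level 19 falls in the 19-24 band.
Grid: Level 19-24 × Category Minimal = 1890-2100 days.

1890-2100 days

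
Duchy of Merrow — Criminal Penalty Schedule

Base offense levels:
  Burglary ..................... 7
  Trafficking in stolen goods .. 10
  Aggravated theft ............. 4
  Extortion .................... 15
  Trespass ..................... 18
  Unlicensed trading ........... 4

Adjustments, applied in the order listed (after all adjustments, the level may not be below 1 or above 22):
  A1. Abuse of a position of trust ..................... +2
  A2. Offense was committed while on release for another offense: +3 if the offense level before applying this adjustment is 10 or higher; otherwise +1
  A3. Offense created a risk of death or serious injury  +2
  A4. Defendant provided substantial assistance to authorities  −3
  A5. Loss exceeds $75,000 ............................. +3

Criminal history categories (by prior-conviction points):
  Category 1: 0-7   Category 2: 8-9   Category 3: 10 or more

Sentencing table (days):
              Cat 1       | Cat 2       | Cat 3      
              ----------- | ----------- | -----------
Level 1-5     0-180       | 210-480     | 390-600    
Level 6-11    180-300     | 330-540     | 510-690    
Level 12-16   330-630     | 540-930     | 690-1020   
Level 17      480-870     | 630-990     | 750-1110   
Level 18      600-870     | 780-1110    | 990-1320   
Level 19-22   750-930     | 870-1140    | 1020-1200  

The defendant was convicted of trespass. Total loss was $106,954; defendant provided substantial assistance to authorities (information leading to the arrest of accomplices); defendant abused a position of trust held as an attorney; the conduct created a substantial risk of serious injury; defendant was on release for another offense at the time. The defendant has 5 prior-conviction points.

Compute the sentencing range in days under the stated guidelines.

750-930 days

Base offense level for trespass: 18.
A1 applies: 18 + 2 = 20.
A2 applies (level before this adjustment is 20 ≥ 10, so +3): 20 + 3 = 23.
A3 applies: 23 + 2 = 25.
A4 applies: 25 − 3 = 22.
A5 applies: 22 + 3 = 25.
Level 25 exceeds the maximum of 22; capped at 22.
Final offense level: 22.
Criminal history: 5 prior points → Category 1 (0-7).
Level 22 falls in the 19-22 band.
Grid: Level 19-22 × Category 1 = 750-930 days.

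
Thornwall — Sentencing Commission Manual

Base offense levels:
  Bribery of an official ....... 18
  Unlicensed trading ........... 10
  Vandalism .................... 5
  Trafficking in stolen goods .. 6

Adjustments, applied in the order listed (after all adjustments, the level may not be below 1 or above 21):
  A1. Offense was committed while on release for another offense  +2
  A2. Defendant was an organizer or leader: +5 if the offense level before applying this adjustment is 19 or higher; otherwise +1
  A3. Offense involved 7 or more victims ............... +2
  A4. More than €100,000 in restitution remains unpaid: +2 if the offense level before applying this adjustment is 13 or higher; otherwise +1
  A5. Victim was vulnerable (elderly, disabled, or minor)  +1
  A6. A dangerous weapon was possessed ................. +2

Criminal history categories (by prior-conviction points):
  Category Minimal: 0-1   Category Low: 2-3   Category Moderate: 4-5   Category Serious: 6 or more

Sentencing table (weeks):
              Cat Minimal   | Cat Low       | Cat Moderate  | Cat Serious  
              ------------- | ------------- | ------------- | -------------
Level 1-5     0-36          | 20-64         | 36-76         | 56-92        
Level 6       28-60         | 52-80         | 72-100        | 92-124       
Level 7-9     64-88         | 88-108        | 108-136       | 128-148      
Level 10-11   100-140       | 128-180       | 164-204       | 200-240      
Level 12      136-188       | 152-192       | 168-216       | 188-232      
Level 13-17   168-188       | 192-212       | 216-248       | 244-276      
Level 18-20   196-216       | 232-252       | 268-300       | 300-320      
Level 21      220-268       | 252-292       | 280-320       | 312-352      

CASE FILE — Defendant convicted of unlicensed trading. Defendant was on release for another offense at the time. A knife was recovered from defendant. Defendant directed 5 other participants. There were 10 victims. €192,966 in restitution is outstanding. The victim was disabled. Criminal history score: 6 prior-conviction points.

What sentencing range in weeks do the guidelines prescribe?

300-320 weeks

Base offense level for unlicensed trading: 10.
A1 applies: 10 + 2 = 12.
A2 applies (level before this adjustment is 12 < 19, so +1): 12 + 1 = 13.
A3 applies: 13 + 2 = 15.
A4 applies (level before this adjustment is 15 ≥ 13, so +2): 15 + 2 = 17.
A5 applies: 17 + 1 = 18.
A6 applies: 18 + 2 = 20.
Final offense level: 20.
Criminal history: 6 prior points → Category Serious (6+).
Level 20 falls in the 18-20 band.
Grid: Level 18-20 × Category Serious = 300-320 weeks.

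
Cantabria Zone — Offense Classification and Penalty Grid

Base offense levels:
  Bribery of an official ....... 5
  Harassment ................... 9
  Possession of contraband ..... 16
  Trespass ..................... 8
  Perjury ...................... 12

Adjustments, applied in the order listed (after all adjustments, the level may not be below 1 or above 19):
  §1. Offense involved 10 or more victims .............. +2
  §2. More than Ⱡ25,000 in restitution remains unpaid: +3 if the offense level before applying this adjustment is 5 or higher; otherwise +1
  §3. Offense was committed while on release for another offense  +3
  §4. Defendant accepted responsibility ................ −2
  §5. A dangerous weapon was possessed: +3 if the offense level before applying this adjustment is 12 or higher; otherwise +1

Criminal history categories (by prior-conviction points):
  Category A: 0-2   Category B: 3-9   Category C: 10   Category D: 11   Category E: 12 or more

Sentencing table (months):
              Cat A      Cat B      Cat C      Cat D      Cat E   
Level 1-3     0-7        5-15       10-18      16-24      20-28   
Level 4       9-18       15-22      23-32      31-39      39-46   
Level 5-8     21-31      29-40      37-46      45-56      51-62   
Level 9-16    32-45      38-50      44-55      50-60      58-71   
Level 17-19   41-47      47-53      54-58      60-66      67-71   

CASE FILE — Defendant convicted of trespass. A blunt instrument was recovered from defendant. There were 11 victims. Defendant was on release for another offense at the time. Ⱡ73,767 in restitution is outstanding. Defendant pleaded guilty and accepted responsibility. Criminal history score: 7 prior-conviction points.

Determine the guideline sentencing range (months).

47-53 months

Base offense level for trespass: 8.
§1 applies: 8 + 2 = 10.
§2 applies (level before this adjustment is 10 ≥ 5, so +3): 10 + 3 = 13.
§3 applies: 13 + 3 = 16.
§4 applies: 16 − 2 = 14.
§5 applies (level before this adjustment is 14 ≥ 12, so +3): 14 + 3 = 17.
Final offense level: 17.
Criminal history: 7 prior points → Category B (3-9).
Level 17 falls in the 17-19 band.
Grid: Level 17-19 × Category B = 47-53 months.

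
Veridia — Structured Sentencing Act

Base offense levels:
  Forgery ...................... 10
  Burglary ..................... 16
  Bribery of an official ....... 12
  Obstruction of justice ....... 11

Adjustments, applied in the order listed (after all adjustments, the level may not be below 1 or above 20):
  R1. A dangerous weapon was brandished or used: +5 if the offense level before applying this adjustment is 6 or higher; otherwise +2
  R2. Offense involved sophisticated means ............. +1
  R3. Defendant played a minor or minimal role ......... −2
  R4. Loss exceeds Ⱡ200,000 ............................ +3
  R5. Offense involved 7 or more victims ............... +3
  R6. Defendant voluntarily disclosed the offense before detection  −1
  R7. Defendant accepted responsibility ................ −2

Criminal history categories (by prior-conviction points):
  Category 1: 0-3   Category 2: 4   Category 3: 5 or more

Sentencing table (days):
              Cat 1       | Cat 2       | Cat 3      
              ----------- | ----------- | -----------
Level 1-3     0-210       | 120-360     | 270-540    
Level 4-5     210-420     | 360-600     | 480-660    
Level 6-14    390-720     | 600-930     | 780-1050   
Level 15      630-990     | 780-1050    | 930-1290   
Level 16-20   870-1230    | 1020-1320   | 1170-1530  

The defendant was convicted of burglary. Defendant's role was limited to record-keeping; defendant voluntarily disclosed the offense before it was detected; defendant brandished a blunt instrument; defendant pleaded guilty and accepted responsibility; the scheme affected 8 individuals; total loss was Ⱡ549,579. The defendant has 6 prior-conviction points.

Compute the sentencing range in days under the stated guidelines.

1170-1530 days

Base offense level for burglary: 16.
R1 applies (level before this adjustment is 16 ≥ 6, so +5): 16 + 5 = 21.
R2 does not apply.
R3 applies: 21 − 2 = 19.
R4 applies: 19 + 3 = 22.
R5 applies: 22 + 3 = 25.
R6 applies: 25 − 1 = 24.
R7 applies: 24 − 2 = 22.
Level 22 exceeds the maximum of 20; capped at 20.
Final offense level: 20.
Criminal history: 6 prior points → Category 3 (5+).
Level 20 falls in the 16-20 band.
Grid: Level 16-20 × Category 3 = 1170-1530 days.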